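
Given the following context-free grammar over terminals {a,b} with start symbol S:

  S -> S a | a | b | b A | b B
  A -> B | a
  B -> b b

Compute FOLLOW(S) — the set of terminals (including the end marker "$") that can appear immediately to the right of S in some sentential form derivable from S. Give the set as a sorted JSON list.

Compute FIRST by fixpoint:
pass 1:
  A via A→a: +{a}
  B via B→b b: +{b}
  S via S→a: +{a}
  S via S→b: +{b}
  FIRST(S)={a,b}  FIRST(A)={a}  FIRST(B)={b}
pass 2:
  A via A→B: +{b}
  FIRST(S)={a,b}  FIRST(A)={a,b}  FIRST(B)={b}
pass 3: done
  FIRST(S)={a,b}  FIRST(A)={a,b}  FIRST(B)={b}

Compute FOLLOW by fixpoint:
FOLLOW(S) := {$}
iter 1:
  S→S a: FOLLOW(S) ⊇ FIRST(a) = {a}; new: +{a}
  S→b A: FOLLOW(A) ⊇ FOLLOW(S) ⊇ {$,a}; new: +{$,a}
  S→b B: FOLLOW(B) ⊇ FOLLOW(S) ⊇ {$,a}; new: +{$,a}
  FOLLOW(S)={$,a}  FOLLOW(A)={$,a}  FOLLOW(B)={$,a}
iter 2: (no change)
  FOLLOW(S)={$,a}  FOLLOW(A)={$,a}  FOLLOW(B)={$,a}

FOLLOW(S) = ["$", "a"]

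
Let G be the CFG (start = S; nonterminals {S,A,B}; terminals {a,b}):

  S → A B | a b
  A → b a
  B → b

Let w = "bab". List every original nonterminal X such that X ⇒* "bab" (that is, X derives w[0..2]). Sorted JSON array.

Convert to CNF:
  S -> A B | T1 T0
  A -> T0 T1
  B -> b
  T0 -> b
  T1 -> a

CYK table (by increasing span) — only the sub-triangle for w[0..2]:
  cell(0,0) b: {B,T0}  orig:{B}
  cell(1,1) a: {T1}  orig:{}
  cell(2,2) b: {B,T0}  orig:{B}
  cell(0,1) ba: {A}
  cell(1,2) ab: {S}
  cell(0,2) bab: {S}

Original NTs in T[0,2] deriving "bab": ["S"]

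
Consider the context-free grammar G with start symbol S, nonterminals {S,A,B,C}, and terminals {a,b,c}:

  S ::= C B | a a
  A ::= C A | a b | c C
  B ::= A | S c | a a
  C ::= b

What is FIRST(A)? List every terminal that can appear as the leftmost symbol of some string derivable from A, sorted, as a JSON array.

FIRST iteration:
iter 1:
  A via A→a b: +{a}
  A via A→c C: +{c}
  B via B→A: +{a,c}
  C via C→b: +{b}
  S via S→C B: +{b}
  S via S→a a: +{a}
  FIRST[S]={a,b}  FIRST[A]={a,c}  FIRST[B]={a,c}  FIRST[C]={b}
iter 2:
  A via A→C A: +{b}
  B via B→A: +{b}
  FIRST[S]={a,b}  FIRST[A]={a,b,c}  FIRST[B]={a,b,c}  FIRST[C]={b}
iter 3: — fixpoint
  FIRST[S]={a,b}  FIRST[A]={a,b,c}  FIRST[B]={a,b,c}  FIRST[C]={b}

FIRST(A) = ["a", "b", "c"]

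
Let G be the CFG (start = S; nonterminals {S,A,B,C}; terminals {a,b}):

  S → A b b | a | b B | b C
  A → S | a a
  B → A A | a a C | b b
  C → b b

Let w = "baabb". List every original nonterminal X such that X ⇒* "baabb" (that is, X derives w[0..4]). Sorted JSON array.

Convert to CNF:
  S -> A X4 | T0 B | T0 C | a
  A -> A X2 | T0 B | T0 C | T1 T1 | a
  B -> A A | T0 T0 | T1 X3
  C -> T0 T0
  T0 -> b
  T1 -> a
  X2 -> T0 T0
  X3 -> T1 C
  X4 -> T0 T0

Fill CYK table bottom-up — only the sub-triangle for w[0..4]:
  [0..0]={T0}  "b"  orig:{}
  [1..1]={A,S,T1}  "a"  orig:{A,S}
  [2..2]={A,S,T1}  "a"  orig:{A,S}
  [3..3]={T0}  "b"  orig:{}
  [4..4]={T0}  "b"  orig:{}
  [0..1]=∅  "ba"
  [1..2]={A,B}  "aa"
  [2..3]=∅  "ab"
  [3..4]={B,C,X2,X4}  "bb"  orig:{B,C}
  [0..2]={A,S}  "baa"
  [1..3]=∅  "aab"
  [2..4]={A,S,X3}  "abb"  orig:{A,S}
  [0..3]=∅  "baab"
  [1..4]={A,B,S}  "aabb"
  [0..4]={A,S}  "baabb"

Original NTs in T[0,4] deriving "baabb": ["A", "S"]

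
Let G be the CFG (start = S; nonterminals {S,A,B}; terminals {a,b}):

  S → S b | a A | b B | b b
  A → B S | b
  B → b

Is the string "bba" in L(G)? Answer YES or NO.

CNF form of G:
  S -> S T0 | T0 B | T0 T0 | T1 A
  A -> B S | b
  B -> b
  T0 -> b
  T1 -> a

CYK fill:
  T[0,0] 'b' = {A,B,T0}  orig:{A,B}
  T[1,1] 'b' = {A,B,T0}  orig:{A,B}
  T[2,2] 'a' = {T1}  orig:{}
  T[0,1] 'bb' = {S}
  T[1,2] 'ba' = ∅
  T[0,2] 'bba' = ∅

S ∉ T[0,2] ⇒ NO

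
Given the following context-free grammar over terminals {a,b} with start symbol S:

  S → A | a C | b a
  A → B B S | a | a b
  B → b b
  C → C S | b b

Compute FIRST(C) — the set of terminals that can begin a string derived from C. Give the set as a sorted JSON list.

FIRST sets, iterate to fixpoint:
[1]
  A via A→a: +{a}
  B via B→b b: +{b}
  C via C→b b: +{b}
  S via S→A: +{a}
  S via S→b a: +{b}
  FIRST(S)={a,b}  FIRST(A)={a}  FIRST(B)={b}  FIRST(C)={b}
[2]
  A via A→B B S: +{b}
  FIRST(S)={a,b}  FIRST(A)={a,b}  FIRST(B)={b}  FIRST(C)={b}
[3] done
  FIRST(S)={a,b}  FIRST(A)={a,b}  FIRST(B)={b}  FIRST(C)={b}

FIRST(C) = ["b"]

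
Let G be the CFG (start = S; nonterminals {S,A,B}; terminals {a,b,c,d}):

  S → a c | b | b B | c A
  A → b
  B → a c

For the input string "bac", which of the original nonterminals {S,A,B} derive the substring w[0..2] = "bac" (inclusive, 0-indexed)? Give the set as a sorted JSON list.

Convert to CNF:
  S -> T0 T1 | T1 A | T2 B | b
  A -> b
  B -> T0 T1
  T0 -> a
  T1 -> c
  T2 -> b

CYK table (by increasing span), restricted to cells inside w[0..2]:
  [0..0]={A,S,T2}  "b"  orig:{A,S}
  [1..1]={T0}  "a"  orig:{}
  [2..2]={T1}  "c"  orig:{}
  [0..1]=∅  "ba"
  [1..2]={B,S}  "ac"
  [0..2]={S}  "bac"

Original NTs in T[0,2] deriving "bac": ["S"]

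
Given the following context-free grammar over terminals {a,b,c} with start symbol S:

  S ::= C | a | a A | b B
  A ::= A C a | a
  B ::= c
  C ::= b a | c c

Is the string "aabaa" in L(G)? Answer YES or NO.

Convert to CNF:
  S -> T0 A | T1 B | T1 T0 | T2 T2 | a
  A -> A X3 | a
  B -> c
  C -> T1 T0 | T2 T2
  T0 -> a
  T1 -> b
  T2 -> c
  X3 -> C T0

CYK fill:
  T[0,0] 'a' = {A,S,T0}  orig:{A,S}
  T[1,1] 'a' = {A,S,T0}  orig:{A,S}
  T[2,2] 'b' = {T1}  orig:{}
  T[3,3] 'a' = {A,S,T0}  orig:{A,S}
  T[4,4] 'a' = {A,S,T0}  orig:{A,S}
  T[0,1] 'aa' = {S}
  T[1,2] 'ab' = ∅
  T[2,3] 'ba' = {C,S}
  T[3,4] 'aa' = {S}
  T[0,2] 'aab' = ∅
  T[1,3] 'aba' = ∅
  T[2,4] 'baa' = {X3}  orig:{}
  T[0,3] 'aaba' = ∅
  T[1,4] 'abaa' = {A}
  T[0,4] 'aabaa' = {S}

S ∈ T[0,4] ⇒ YES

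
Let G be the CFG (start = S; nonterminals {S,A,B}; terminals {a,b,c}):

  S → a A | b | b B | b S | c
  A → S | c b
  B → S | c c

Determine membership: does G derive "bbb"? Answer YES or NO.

Convert to CNF:
  S -> T0 A | T1 B | T1 S | b | c
  A -> T0 A | T1 B | T1 S | T2 T1 | b | c
  B -> T0 A | T1 B | T1 S | T2 T2 | b | c
  T0 -> a
  T1 -> b
  T2 -> c

CYK table (by increasing span):
  cell(0,0) b: {A,B,S,T1}  orig:{A,B,S}
  cell(1,1) b: {A,B,S,T1}  orig:{A,B,S}
  cell(2,2) b: {A,B,S,T1}  orig:{A,B,S}
  cell(0,1) bb: {A,B,S}
  cell(1,2) bb: {A,B,S}
  cell(0,2) bbb: {A,B,S}

S ∈ T[0,2] ⇒ YES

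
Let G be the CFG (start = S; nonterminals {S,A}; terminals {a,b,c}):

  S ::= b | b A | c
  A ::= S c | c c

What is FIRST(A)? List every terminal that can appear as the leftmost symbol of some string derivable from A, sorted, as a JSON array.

FIRST iteration:
iter 1:
  A via A→c c: +{c}
  S via S→b: +{b}
  S via S→c: +{c}
  S: {b,c}  A: {c}
iter 2:
  A via A→S c: +{b}
  S: {b,c}  A: {b,c}
iter 3: done
  S: {b,c}  A: {b,c}

FIRST(A) = ["b", "c"]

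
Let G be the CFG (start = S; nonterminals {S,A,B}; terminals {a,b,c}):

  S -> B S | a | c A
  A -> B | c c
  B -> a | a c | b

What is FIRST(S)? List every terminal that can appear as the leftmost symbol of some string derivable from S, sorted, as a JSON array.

Compute FIRST by fixpoint:
iter 1:
  A via A→c c: +{c}
  B via B→a: +{a}
  B via B→b: +{b}
  S via S→B S: +{a,b}
  S via S→c A: +{c}
  S: {a,b,c}  A: {c}  B: {a,b}
iter 2:
  A via A→B: +{a,b}
  S: {a,b,c}  A: {a,b,c}  B: {a,b}
iter 3: (no change)
  S: {a,b,c}  A: {a,b,c}  B: {a,b}

FIRST(S) = ["a", "b", "c"]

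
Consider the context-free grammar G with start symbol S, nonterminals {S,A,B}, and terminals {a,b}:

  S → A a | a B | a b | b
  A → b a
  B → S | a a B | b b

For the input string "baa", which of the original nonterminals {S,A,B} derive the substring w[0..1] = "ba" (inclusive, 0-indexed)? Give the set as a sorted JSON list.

Convert to CNF:
  S -> A T1 | T1 B | T1 T0 | b
  A -> T0 T1
  B -> A T1 | T0 T0 | T1 B | T1 T0 | T1 X2 | b
  T0 -> b
  T1 -> a
  X2 -> T1 B

CYK table (by increasing span), restricted to cells inside w[0..1]:
  cell(0,0) b: {B,S,T0}  orig:{B,S}
  cell(1,1) a: {T1}  orig:{}
  cell(0,1) ba: {A}

Original NTs in T[0,1] deriving "ba": ["A"]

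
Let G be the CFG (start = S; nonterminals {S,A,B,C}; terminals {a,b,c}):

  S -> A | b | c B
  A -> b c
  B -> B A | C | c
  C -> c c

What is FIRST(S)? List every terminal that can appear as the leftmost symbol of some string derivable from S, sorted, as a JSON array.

FIRST sets, iterate to fixpoint:
[1]
  A via A→b c: +{b}
  B via B→c: +{c}
  C via C→c c: +{c}
  S via S→A: +{b}
  S via S→c B: +{c}
  FIRST(S)={b,c}  FIRST(A)={b}  FIRST(B)={c}  FIRST(C)={c}
[2] (stable)
  FIRST(S)={b,c}  FIRST(A)={b}  FIRST(B)={c}  FIRST(C)={c}

FIRST(S) = ["b", "c"]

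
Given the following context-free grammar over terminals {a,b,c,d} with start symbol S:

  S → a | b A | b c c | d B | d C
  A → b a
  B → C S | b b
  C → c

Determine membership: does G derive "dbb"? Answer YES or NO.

Convert to CNF:
  S -> T0 A | T0 X4 | T3 B | T3 C | a
  A -> T0 T1
  B -> C S | T0 T0
  C -> c
  T0 -> b
  T1 -> a
  T2 -> c
  T3 -> d
  X4 -> T2 T2

CYK fill:
  [0..0]={T3}  "d"  orig:{}
  [1..1]={T0}  "b"  orig:{}
  [2..2]={T0}  "b"  orig:{}
  [0..1]=∅  "db"
  [1..2]={B}  "bb"
  [0..2]={S}  "dbb"

S ∈ T[0,2] ⇒ YES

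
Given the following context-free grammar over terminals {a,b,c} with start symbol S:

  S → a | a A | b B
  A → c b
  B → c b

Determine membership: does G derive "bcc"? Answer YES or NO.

Convert to CNF:
  S -> T1 B | T2 A | a
  A -> T0 T1
  B -> T0 T1
  T0 -> c
  T1 -> b
  T2 -> a

CYK fill:
  T[0,0] 'b' = {T1}  orig:{}
  T[1,1] 'c' = {T0}  orig:{}
  T[2,2] 'c' = {T0}  orig:{}
  T[0,1] 'bc' = ∅
  T[1,2] 'cc' = ∅
  T[0,2] 'bcc' = ∅

S ∉ T[0,2] ⇒ NO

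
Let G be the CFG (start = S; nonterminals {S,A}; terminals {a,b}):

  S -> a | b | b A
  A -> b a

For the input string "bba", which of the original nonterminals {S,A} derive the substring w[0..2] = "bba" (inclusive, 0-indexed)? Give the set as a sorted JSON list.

Convert to CNF:
  S -> T0 A | a | b
  A -> T0 T1
  T0 -> b
  T1 -> a

CYK fill, restricted to cells inside w[0..2]:
  cell(0,0) b: {S,T0}  orig:{S}
  cell(1,1) b: {S,T0}  orig:{S}
  cell(2,2) a: {S,T1}  orig:{S}
  cell(0,1) bb: ∅
  cell(1,2) ba: {A}
  cell(0,2) bba: {S}

Original NTs in T[0,2] deriving "bba": ["S"]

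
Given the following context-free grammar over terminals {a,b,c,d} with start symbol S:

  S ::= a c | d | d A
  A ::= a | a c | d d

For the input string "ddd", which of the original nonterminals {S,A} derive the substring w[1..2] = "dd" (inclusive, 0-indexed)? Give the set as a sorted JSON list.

Convert to CNF:
  S -> T0 T1 | T2 A | d
  A -> T0 T1 | T2 T2 | a
  T0 -> a
  T1 -> c
  T2 -> d

CYK fill, restricted to cells inside w[1..2]:
  cell(1,1) d: {S,T2}  orig:{S}
  cell(2,2) d: {S,T2}  orig:{S}
  cell(1,2) dd: {A}

Original NTs in T[1,2] deriving "dd": ["A"]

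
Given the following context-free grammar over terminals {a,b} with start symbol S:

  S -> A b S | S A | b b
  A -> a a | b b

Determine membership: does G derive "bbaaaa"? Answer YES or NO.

Convert to CNF:
  S -> A X2 | S A | T1 T1
  A -> T0 T0 | T1 T1
  T0 -> a
  T1 -> b
  X2 -> T1 S

CYK table (by increasing span):
  cell(0,0) b: {T1}  orig:{}
  cell(1,1) b: {T1}  orig:{}
  cell(2,2) a: {T0}  orig:{}
  cell(3,3) a: {T0}  orig:{}
  cell(4,4) a: {T0}  orig:{}
  cell(5,5) a: {T0}  orig:{}
  cell(0,1) bb: {A,S}
  cell(1,2) ba: ∅
  cell(2,3) aa: {A}
  cell(3,4) aa: {A}
  cell(4,5) aa: {A}
  cell(0,2) bba: ∅
  cell(1,3) baa: ∅
  cell(2,4) aaa: ∅
  cell(3,5) aaa: ∅
  cell(0,3) bbaa: {S}
  cell(1,4) baaa: ∅
  cell(2,5) aaaa: ∅
  cell(0,4) bbaaa: ∅
  cell(1,5) baaaa: ∅
  cell(0,5) bbaaaa: {S}

S ∈ T[0,5] ⇒ YES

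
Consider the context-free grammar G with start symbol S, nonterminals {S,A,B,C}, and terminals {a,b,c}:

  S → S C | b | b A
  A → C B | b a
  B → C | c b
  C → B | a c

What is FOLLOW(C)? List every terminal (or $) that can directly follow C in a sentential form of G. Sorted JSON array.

FIRST sets, iterate to fixpoint:
[1]
  A via A→b a: +{b}
  B via B→c b: +{c}
  C via C→B: +{c}
  C via C→a c: +{a}
  S via S→b: +{b}
  FIRST[S]={b}  FIRST[A]={b}  FIRST[B]={c}  FIRST[C]={a,c}
[2]
  A via A→C B: +{a,c}
  B via B→C: +{a}
  FIRST[S]={b}  FIRST[A]={a,b,c}  FIRST[B]={a,c}  FIRST[C]={a,c}
[3] — fixpoint
  FIRST[S]={b}  FIRST[A]={a,b,c}  FIRST[B]={a,c}  FIRST[C]={a,c}

FOLLOW iteration:
initialize: $ ∈ FOLLOW(S)
pass 1:
  A→C B: FOLLOW(C) ⊇ FIRST(B) = {a,c}; new: +{a,c}
  C→B: FOLLOW(B) ⊇ FOLLOW(C) ⊇ {a,c}; new: +{a,c}
  S→S C: FOLLOW(S) ⊇ FIRST(C) = {a,c}; new: +{a,c}
  S→S C: FOLLOW(C) ⊇ FOLLOW(S) ⊇ {$,a,c}; new: +{$}
  S→b A: FOLLOW(A) ⊇ FOLLOW(S) ⊇ {$,a,c}; new: +{$,a,c}
  FOLLOW(S)={$,a,c}  FOLLOW(A)={$,a,c}  FOLLOW(B)={a,c}  FOLLOW(C)={$,a,c}
pass 2:
  A→C B: FOLLOW(B) ⊇ FOLLOW(A) ⊇ {$,a,c}; new: +{$}
  FOLLOW(S)={$,a,c}  FOLLOW(A)={$,a,c}  FOLLOW(B)={$,a,c}  FOLLOW(C)={$,a,c}
pass 3: (stable)
  FOLLOW(S)={$,a,c}  FOLLOW(A)={$,a,c}  FOLLOW(B)={$,a,c}  FOLLOW(C)={$,a,c}

FOLLOW(C) = ["$", "a", "c"]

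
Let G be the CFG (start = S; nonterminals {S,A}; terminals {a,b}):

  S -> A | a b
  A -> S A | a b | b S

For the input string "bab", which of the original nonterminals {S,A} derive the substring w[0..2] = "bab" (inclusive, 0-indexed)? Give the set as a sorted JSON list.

CNF form of G:
  S -> S A | T0 T1 | T1 S
  A -> S A | T0 T1 | T1 S
  T0 -> a
  T1 -> b

CYK table (by increasing span), restricted to cells inside w[0..2]:
  [0..0]={T1}  "b"  orig:{}
  [1..1]={T0}  "a"  orig:{}
  [2..2]={T1}  "b"  orig:{}
  [0..1]=∅  "ba"
  [1..2]={A,S}  "ab"
  [0..2]={A,S}  "bab"

Original NTs in T[0,2] deriving "bab": ["A", "S"]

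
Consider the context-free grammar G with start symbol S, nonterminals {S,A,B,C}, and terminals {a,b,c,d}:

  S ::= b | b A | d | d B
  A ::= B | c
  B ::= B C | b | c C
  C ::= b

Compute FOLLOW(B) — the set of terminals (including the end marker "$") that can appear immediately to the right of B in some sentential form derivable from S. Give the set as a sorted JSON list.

FIRST sets, iterate to fixpoint:
iter 1:
  A via A→c: +{c}
  B via B→b: +{b}
  B via B→c C: +{c}
  C via C→b: +{b}
  S via S→b: +{b}
  S via S→d: +{d}
  S: {b,d}  A: {c}  B: {b,c}  C: {b}
iter 2:
  A via A→B: +{b}
  S: {b,d}  A: {b,c}  B: {b,c}  C: {b}
iter 3: (stable)
  S: {b,d}  A: {b,c}  B: {b,c}  C: {b}

Compute FOLLOW by fixpoint:
initialize: $ ∈ FOLLOW(S)
[1]
  B→B C: FOLLOW(B) ⊇ FIRST(C) = {b}; new: +{b}
  B→B C: FOLLOW(C) ⊇ FOLLOW(B) ⊇ {b}; new: +{b}
  S→b A: FOLLOW(A) ⊇ FOLLOW(S) ⊇ {$}; new: +{$}
  S→d B: FOLLOW(B) ⊇ FOLLOW(S) ⊇ {$}; new: +{$}
  FOLLOW(S)={$}  FOLLOW(A)={$}  FOLLOW(B)={$,b}  FOLLOW(C)={b}
[2]
  B→B C: FOLLOW(C) ⊇ FOLLOW(B) ⊇ {$,b}; new: +{$}
  FOLLOW(S)={$}  FOLLOW(A)={$}  FOLLOW(B)={$,b}  FOLLOW(C)={$,b}
[3] (stable)
  FOLLOW(S)={$}  FOLLOW(A)={$}  FOLLOW(B)={$,b}  FOLLOW(C)={$,b}

FOLLOW(B) = ["$", "b"]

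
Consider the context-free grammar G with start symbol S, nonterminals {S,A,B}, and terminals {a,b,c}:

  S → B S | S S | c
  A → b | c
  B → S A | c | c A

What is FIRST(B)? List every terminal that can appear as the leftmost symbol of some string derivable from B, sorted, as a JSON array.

FIRST iteration:
[1]
  A via A→b: +{b}
  A via A→c: +{c}
  B via B→c: +{c}
  S via S→B S: +{c}
  FIRST[S]={c}  FIRST[A]={b,c}  FIRST[B]={c}
[2] — fixpoint
  FIRST[S]={c}  FIRST[A]={b,c}  FIRST[B]={c}

FIRST(B) = ["c"]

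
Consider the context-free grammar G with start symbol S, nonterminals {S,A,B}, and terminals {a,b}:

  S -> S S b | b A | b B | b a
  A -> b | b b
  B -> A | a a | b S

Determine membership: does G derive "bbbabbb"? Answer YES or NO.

Convert to CNF:
  S -> S X2 | T0 A | T0 B | T0 T1
  A -> T0 T0 | b
  B -> T0 S | T0 T0 | T1 T1 | b
  T0 -> b
  T1 -> a
  X2 -> S T0

Fill CYK table bottom-up:
  T[0,0] 'b' = {A,B,T0}  orig:{A,B}
  T[1,1] 'b' = {A,B,T0}  orig:{A,B}
  T[2,2] 'b' = {A,B,T0}  orig:{A,B}
  T[3,3] 'a' = {T1}  orig:{}
  T[4,4] 'b' = {A,B,T0}  orig:{A,B}
  T[5,5] 'b' = {A,B,T0}  orig:{A,B}
  T[6,6] 'b' = {A,B,T0}  orig:{A,B}
  T[0,1] 'bb' = {A,B,S}
  T[1,2] 'bb' = {A,B,S}
  T[2,3] 'ba' = {S}
  T[3,4] 'ab' = ∅
  T[4,5] 'bb' = {A,B,S}
  T[5,6] 'bb' = {A,B,S}
  T[0,2] 'bbb' = {B,S,X2}  orig:{B,S}
  T[1,3] 'bba' = {B}
  T[2,4] 'bab' = {X2}  orig:{}
  T[3,5] 'abb' = ∅
  T[4,6] 'bbb' = {B,S,X2}  orig:{B,S}
  T[0,3] 'bbba' = {S}
  T[1,4] 'bbab' = ∅
  T[2,5] 'babb' = ∅
  T[3,6] 'abbb' = ∅
  T[0,4] 'bbbab' = {S,X2}  orig:{S}
  T[1,5] 'bbabb' = ∅
  T[2,6] 'babbb' = {S}
  T[0,5] 'bbbabb' = {X2}  orig:{}
  T[1,6] 'bbabbb' = {B}
  T[0,6] 'bbbabbb' = {S}

S ∈ T[0,6] ⇒ YES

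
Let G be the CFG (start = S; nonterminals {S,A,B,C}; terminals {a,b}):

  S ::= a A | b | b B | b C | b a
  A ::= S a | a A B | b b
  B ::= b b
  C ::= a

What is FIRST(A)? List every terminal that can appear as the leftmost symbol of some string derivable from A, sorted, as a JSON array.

Compute FIRST by fixpoint:
iter 1:
  A via A→a A B: +{a}
  A via A→b b: +{b}
  B via B→b b: +{b}
  C via C→a: +{a}
  S via S→a A: +{a}
  S via S→b: +{b}
  FIRST(S)={a,b}  FIRST(A)={a,b}  FIRST(B)={b}  FIRST(C)={a}
iter 2: — fixpoint
  FIRST(S)={a,b}  FIRST(A)={a,b}  FIRST(B)={b}  FIRST(C)={a}

FIRST(A) = ["a", "b"]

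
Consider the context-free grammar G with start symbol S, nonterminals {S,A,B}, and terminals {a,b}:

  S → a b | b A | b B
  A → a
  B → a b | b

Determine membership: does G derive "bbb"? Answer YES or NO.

CNF form of G:
  S -> T0 T1 | T1 A | T1 B
  A -> a
  B -> T0 T1 | b
  T0 -> a
  T1 -> b

Fill CYK table bottom-up:
  cell(0,0) b: {B,T1}  orig:{B}
  cell(1,1) b: {B,T1}  orig:{B}
  cell(2,2) b: {B,T1}  orig:{B}
  cell(0,1) bb: {S}
  cell(1,2) bb: {S}
  cell(0,2) bbb: ∅

S ∉ T[0,2] ⇒ NO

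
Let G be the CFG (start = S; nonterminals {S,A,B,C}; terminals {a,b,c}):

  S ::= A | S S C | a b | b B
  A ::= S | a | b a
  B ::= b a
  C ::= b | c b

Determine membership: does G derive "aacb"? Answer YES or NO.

CNF form of G:
  S -> S X4 | T0 T1 | T1 B | T1 T0 | a
  A -> S X3 | T0 T1 | T1 B | T1 T0 | a
  B -> T1 T0
  C -> T2 T1 | b
  T0 -> a
  T1 -> b
  T2 -> c
  X3 -> S C
  X4 -> S C

Fill CYK table bottom-up:
  [0..0]={A,S,T0}  "a"  orig:{A,S}
  [1..1]={A,S,T0}  "a"  orig:{A,S}
  [2..2]={T2}  "c"  orig:{}
  [3..3]={C,T1}  "b"  orig:{C}
  [0..1]=∅  "aa"
  [1..2]=∅  "ac"
  [2..3]={C}  "cb"
  [0..2]=∅  "aac"
  [1..3]={X3,X4}  "acb"  orig:{}
  [0..3]={A,S}  "aacb"

S ∈ T[0,3] ⇒ YES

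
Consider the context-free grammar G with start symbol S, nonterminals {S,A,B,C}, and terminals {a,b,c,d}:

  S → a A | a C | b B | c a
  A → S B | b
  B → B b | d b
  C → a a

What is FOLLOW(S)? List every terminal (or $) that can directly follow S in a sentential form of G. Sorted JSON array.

FIRST iteration:
[1]
  A via A→b: +{b}
  B via B→d b: +{d}
  C via C→a a: +{a}
  S via S→a A: +{a}
  S via S→b B: +{b}
  S via S→c a: +{c}
  S: {a,b,c}  A: {b}  B: {d}  C: {a}
[2]
  A via A→S B: +{a,c}
  S: {a,b,c}  A: {a,b,c}  B: {d}  C: {a}
[3] (stable)
  S: {a,b,c}  A: {a,b,c}  B: {d}  C: {a}

FOLLOW iteration:
seed FOLLOW(S) with $
pass 1:
  A→S B: FOLLOW(S) ⊇ FIRST(B) = {d}; new: +{d}
  B→B b: FOLLOW(B) ⊇ FIRST(b) = {b}; new: +{b}
  S→a A: FOLLOW(A) ⊇ FOLLOW(S) ⊇ {$,d}; new: +{$,d}
  S→a C: FOLLOW(C) ⊇ FOLLOW(S) ⊇ {$,d}; new: +{$,d}
  S→b B: FOLLOW(B) ⊇ FOLLOW(S) ⊇ {$,d}; new: +{$,d}
  S: {$,d}  A: {$,d}  B: {$,b,d}  C: {$,d}
pass 2: — fixpoint
  S: {$,d}  A: {$,d}  B: {$,b,d}  C: {$,d}

FOLLOW(S) = ["$", "d"]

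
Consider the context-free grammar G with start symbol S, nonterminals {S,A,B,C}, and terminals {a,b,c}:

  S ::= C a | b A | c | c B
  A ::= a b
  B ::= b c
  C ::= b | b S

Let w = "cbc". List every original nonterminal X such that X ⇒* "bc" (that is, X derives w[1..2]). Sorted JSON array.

CNF form of G:
  S -> C T0 | T1 A | T2 B | c
  A -> T0 T1
  B -> T1 T2
  C -> T1 S | b
  T0 -> a
  T1 -> b
  T2 -> c

Fill CYK table bottom-up (cells [i..j] with 1 ≤ i ≤ j ≤ 2 only):
  T[1,1] 'b' = {C,T1}  orig:{C}
  T[2,2] 'c' = {S,T2}  orig:{S}
  T[1,2] 'bc' = {B,C}

Original NTs in T[1,2] deriving "bc": ["B", "C"]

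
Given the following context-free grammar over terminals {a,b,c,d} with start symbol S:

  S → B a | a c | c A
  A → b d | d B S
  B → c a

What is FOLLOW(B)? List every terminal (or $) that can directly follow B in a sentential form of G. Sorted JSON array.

FIRST sets, iterate to fixpoint:
iter 1:
  A via A→b d: +{b}
  A via A→d B S: +{d}
  B via B→c a: +{c}
  S via S→B a: +{c}
  S via S→a c: +{a}
  S: {a,c}  A: {b,d}  B: {c}
iter 2: done
  S: {a,c}  A: {b,d}  B: {c}

FOLLOW iteration:
initialize: $ ∈ FOLLOW(S)
[1]
  A→d B S: FOLLOW(B) ⊇ FIRST(S) = {a,c}; new: +{a,c}
  S→c A: FOLLOW(A) ⊇ FOLLOW(S) ⊇ {$}; new: +{$}
  FOLLOW[S]={$}  FOLLOW[A]={$}  FOLLOW[B]={a,c}
[2] — fixpoint
  FOLLOW[S]={$}  FOLLOW[A]={$}  FOLLOW[B]={a,c}

FOLLOW(B) = ["a", "c"]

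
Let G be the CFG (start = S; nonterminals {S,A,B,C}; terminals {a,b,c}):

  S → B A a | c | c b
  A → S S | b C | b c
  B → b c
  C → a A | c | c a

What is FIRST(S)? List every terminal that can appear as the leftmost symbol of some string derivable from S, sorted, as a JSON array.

Compute FIRST by fixpoint:
iter 1:
  A via A→b C: +{b}
  B via B→b c: +{b}
  C via C→a A: +{a}
  C via C→c: +{c}
  S via S→B A a: +{b}
  S via S→c: +{c}
  FIRST[S]={b,c}  FIRST[A]={b}  FIRST[B]={b}  FIRST[C]={a,c}
iter 2:
  A via A→S S: +{c}
  FIRST[S]={b,c}  FIRST[A]={b,c}  FIRST[B]={b}  FIRST[C]={a,c}
iter 3: — fixpoint
  FIRST[S]={b,c}  FIRST[A]={b,c}  FIRST[B]={b}  FIRST[C]={a,c}

FIRST(S) = ["b", "c"]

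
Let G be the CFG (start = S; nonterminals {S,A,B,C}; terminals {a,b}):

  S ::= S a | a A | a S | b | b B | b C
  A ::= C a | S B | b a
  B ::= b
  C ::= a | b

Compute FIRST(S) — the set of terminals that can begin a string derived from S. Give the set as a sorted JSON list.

FIRST sets, iterate to fixpoint:
round 1:
  A via A→b a: +{b}
  B via B→b: +{b}
  C via C→a: +{a}
  C via C→b: +{b}
  S via S→a A: +{a}
  S via S→b: +{b}
  S: {a,b}  A: {b}  B: {b}  C: {a,b}
round 2:
  A via A→C a: +{a}
  S: {a,b}  A: {a,b}  B: {b}  C: {a,b}
round 3: — fixpoint
  S: {a,b}  A: {a,b}  B: {b}  C: {a,b}

FIRST(S) = ["a", "b"]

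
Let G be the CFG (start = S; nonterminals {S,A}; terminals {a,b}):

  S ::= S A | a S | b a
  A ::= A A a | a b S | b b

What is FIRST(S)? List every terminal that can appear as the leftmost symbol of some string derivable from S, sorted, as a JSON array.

FIRST sets, iterate to fixpoint:
round 1:
  A via A→a b S: +{a}
  A via A→b b: +{b}
  S via S→a S: +{a}
  S via S→b a: +{b}
  FIRST(S)={a,b}  FIRST(A)={a,b}
round 2: (no change)
  FIRST(S)={a,b}  FIRST(A)={a,b}

FIRST(S) = ["a", "b"]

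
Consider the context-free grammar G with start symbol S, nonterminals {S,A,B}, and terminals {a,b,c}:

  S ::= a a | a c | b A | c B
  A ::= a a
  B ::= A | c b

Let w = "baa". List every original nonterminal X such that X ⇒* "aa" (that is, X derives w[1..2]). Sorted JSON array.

CNF form of G:
  S -> T0 T0 | T0 T1 | T1 B | T2 A
  A -> T0 T0
  B -> T0 T0 | T1 T2
  T0 -> a
  T1 -> c
  T2 -> b

Fill CYK table bottom-up — only the sub-triangle for w[1..2]:
  cell(1,1) a: {T0}  orig:{}
  cell(2,2) a: {T0}  orig:{}
  cell(1,2) aa: {A,B,S}

Original NTs in T[1,2] deriving "aa": ["A", "B", "S"]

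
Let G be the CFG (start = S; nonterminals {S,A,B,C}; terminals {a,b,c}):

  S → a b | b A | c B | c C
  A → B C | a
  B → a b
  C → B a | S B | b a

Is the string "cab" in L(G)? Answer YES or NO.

Convert to CNF:
  S -> T0 T1 | T1 A | T2 B | T2 C
  A -> B C | a
  B -> T0 T1
  C -> B T0 | S B | T1 T0
  T0 -> a
  T1 -> b
  T2 -> c

CYK table (by increasing span):
  cell(0,0) c: {T2}  orig:{}
  cell(1,1) a: {A,T0}  orig:{A}
  cell(2,2) b: {T1}  orig:{}
  cell(0,1) ca: ∅
  cell(1,2) ab: {B,S}
  cell(0,2) cab: {S}

S ∈ T[0,2] ⇒ YES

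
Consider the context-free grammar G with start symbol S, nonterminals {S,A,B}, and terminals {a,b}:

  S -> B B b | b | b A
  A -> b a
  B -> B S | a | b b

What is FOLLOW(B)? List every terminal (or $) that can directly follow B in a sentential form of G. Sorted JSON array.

FIRST iteration:
[1]
  A via A→b a: +{b}
  B via B→a: +{a}
  B via B→b b: +{b}
  S via S→B B b: +{a,b}
  FIRST(S)={a,b}  FIRST(A)={b}  FIRST(B)={a,b}
[2] (no change)
  FIRST(S)={a,b}  FIRST(A)={b}  FIRST(B)={a,b}

FOLLOW sets:
initialize: $ ∈ FOLLOW(S)
round 1:
  B→B S: FOLLOW(B) ⊇ FIRST(S) = {a,b}; new: +{a,b}
  B→B S: FOLLOW(S) ⊇ FOLLOW(B) ⊇ {a,b}; new: +{a,b}
  S→b A: FOLLOW(A) ⊇ FOLLOW(S) ⊇ {$,a,b}; new: +{$,a,b}
  S: {$,a,b}  A: {$,a,b}  B: {a,b}
round 2: — fixpoint
  S: {$,a,b}  A: {$,a,b}  B: {a,b}

FOLLOW(B) = ["a", "b"]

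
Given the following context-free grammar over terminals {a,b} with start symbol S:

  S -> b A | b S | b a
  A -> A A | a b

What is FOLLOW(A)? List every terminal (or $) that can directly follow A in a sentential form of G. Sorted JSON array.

Compute FIRST by fixpoint:
[1]
  A via A→a b: +{a}
  S via S→b A: +{b}
  FIRST[S]={b}  FIRST[A]={a}
[2] (no change)
  FIRST[S]={b}  FIRST[A]={a}

Compute FOLLOW by fixpoint:
seed FOLLOW(S) with $
[1]
  A→A A: FOLLOW(A) ⊇ FIRST(A) = {a}; new: +{a}
  S→b A: FOLLOW(A) ⊇ FOLLOW(S) ⊇ {$}; new: +{$}
  S: {$}  A: {$,a}
[2] (no change)
  S: {$}  A: {$,a}

FOLLOW(A) = ["$", "a"]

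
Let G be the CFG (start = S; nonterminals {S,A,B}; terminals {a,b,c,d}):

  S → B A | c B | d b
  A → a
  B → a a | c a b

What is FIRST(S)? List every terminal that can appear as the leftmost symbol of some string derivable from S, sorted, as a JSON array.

FIRST sets, iterate to fixpoint:
round 1:
  A via A→a: +{a}
  B via B→a a: +{a}
  B via B→c a b: +{c}
  S via S→B A: +{a,c}
  S via S→d b: +{d}
  FIRST(S)={a,c,d}  FIRST(A)={a}  FIRST(B)={a,c}
round 2: (no change)
  FIRST(S)={a,c,d}  FIRST(A)={a}  FIRST(B)={a,c}

FIRST(S) = ["a", "c", "d"]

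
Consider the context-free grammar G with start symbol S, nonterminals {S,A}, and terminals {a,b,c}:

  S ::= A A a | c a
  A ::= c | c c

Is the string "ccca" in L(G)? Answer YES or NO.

CNF form of G:
  S -> A X2 | T0 T1
  A -> T0 T0 | c
  T0 -> c
  T1 -> a
  X2 -> A T1

CYK fill:
  [0..0]={A,T0}  "c"  orig:{A}
  [1..1]={A,T0}  "c"  orig:{A}
  [2..2]={A,T0}  "c"  orig:{A}
  [3..3]={T1}  "a"  orig:{}
  [0..1]={A}  "cc"
  [1..2]={A}  "cc"
  [2..3]={S,X2}  "ca"  orig:{S}
  [0..2]=∅  "ccc"
  [1..3]={S,X2}  "cca"  orig:{S}
  [0..3]={S}  "ccca"

S ∈ T[0,3] ⇒ YES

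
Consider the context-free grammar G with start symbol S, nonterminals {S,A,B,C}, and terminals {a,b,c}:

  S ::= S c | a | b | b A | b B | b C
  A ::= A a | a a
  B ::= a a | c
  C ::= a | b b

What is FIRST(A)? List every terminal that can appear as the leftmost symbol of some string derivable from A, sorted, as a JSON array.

FIRST sets, iterate to fixpoint:
[1]
  A via A→a a: +{a}
  B via B→a a: +{a}
  B via B→c: +{c}
  C via C→a: +{a}
  C via C→b b: +{b}
  S via S→a: +{a}
  S via S→b: +{b}
  FIRST[S]={a,b}  FIRST[A]={a}  FIRST[B]={a,c}  FIRST[C]={a,b}
[2] (stable)
  FIRST[S]={a,b}  FIRST[A]={a}  FIRST[B]={a,c}  FIRST[C]={a,b}

FIRST(A) = ["a"]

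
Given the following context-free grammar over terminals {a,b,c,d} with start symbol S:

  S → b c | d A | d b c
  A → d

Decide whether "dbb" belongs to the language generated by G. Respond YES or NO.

CNF form of G:
  S -> T0 T1 | T2 A | T2 X3
  A -> d
  T0 -> b
  T1 -> c
  T2 -> d
  X3 -> T0 T1

CYK fill:
  [0..0]={A,T2}  "d"  orig:{A}
  [1..1]={T0}  "b"  orig:{}
  [2..2]={T0}  "b"  orig:{}
  [0..1]=∅  "db"
  [1..2]=∅  "bb"
  [0..2]=∅  "dbb"

S ∉ T[0,2] ⇒ NO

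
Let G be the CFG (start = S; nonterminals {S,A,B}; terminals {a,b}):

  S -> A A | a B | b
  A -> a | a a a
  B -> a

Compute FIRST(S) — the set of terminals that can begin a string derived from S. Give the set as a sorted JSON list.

Compute FIRST by fixpoint:
[1]
  A via A→a: +{a}
  B via B→a: +{a}
  S via S→A A: +{a}
  S via S→b: +{b}
  FIRST[S]={a,b}  FIRST[A]={a}  FIRST[B]={a}
[2] done
  FIRST[S]={a,b}  FIRST[A]={a}  FIRST[B]={a}

FIRST(S) = ["a", "b"]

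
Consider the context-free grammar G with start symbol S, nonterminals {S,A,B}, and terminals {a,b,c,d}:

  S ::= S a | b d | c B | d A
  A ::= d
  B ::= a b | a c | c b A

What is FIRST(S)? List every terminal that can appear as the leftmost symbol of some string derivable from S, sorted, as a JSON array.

Compute FIRST by fixpoint:
iter 1:
  A via A→d: +{d}
  B via B→a b: +{a}
  B via B→c b A: +{c}
  S via S→b d: +{b}
  S via S→c B: +{c}
  S via S→d A: +{d}
  FIRST[S]={b,c,d}  FIRST[A]={d}  FIRST[B]={a,c}
iter 2: — fixpoint
  FIRST[S]={b,c,d}  FIRST[A]={d}  FIRST[B]={a,c}

FIRST(S) = ["b", "c", "d"]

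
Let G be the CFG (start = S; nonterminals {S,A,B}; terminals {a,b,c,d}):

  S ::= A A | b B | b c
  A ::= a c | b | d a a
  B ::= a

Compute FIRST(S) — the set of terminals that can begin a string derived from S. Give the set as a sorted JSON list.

FIRST iteration:
[1]
  A via A→a c: +{a}
  A via A→b: +{b}
  A via A→d a a: +{d}
  B via B→a: +{a}
  S via S→A A: +{a,b,d}
  FIRST[S]={a,b,d}  FIRST[A]={a,b,d}  FIRST[B]={a}
[2] — fixpoint
  FIRST[S]={a,b,d}  FIRST[A]={a,b,d}  FIRST[B]={a}

FIRST(S) = ["a", "b", "d"]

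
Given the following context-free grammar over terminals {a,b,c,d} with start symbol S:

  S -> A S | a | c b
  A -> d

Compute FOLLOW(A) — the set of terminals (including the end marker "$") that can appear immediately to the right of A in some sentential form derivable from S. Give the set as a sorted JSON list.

FIRST iteration:
round 1:
  A via A→d: +{d}
  S via S→A S: +{d}
  S via S→a: +{a}
  S via S→c b: +{c}
  FIRST(S)={a,c,d}  FIRST(A)={d}
round 2: (no change)
  FIRST(S)={a,c,d}  FIRST(A)={d}

FOLLOW iteration:
initialize: $ ∈ FOLLOW(S)
iter 1:
  S→A S: FOLLOW(A) ⊇ FIRST(S) = {a,c,d}; new: +{a,c,d}
  FOLLOW(S)={$}  FOLLOW(A)={a,c,d}
iter 2: (stable)
  FOLLOW(S)={$}  FOLLOW(A)={a,c,d}

FOLLOW(A) = ["a", "c", "d"]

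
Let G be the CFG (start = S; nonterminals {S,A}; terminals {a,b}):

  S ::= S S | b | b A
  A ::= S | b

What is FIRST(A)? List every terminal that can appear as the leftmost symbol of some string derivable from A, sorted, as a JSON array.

Compute FIRST by fixpoint:
[1]
  A via A→b: +{b}
  S via S→b: +{b}
  FIRST[S]={b}  FIRST[A]={b}
[2] (no change)
  FIRST[S]={b}  FIRST[A]={b}

FIRST(A) = ["b"]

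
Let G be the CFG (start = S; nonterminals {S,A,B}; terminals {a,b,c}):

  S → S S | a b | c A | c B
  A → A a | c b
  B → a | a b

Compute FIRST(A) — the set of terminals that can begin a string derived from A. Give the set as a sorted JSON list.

FIRST iteration:
pass 1:
  A via A→c b: +{c}
  B via B→a: +{a}
  S via S→a b: +{a}
  S via S→c A: +{c}
  FIRST[S]={a,c}  FIRST[A]={c}  FIRST[B]={a}
pass 2: — fixpoint
  FIRST[S]={a,c}  FIRST[A]={c}  FIRST[B]={a}

FIRST(A) = ["c"]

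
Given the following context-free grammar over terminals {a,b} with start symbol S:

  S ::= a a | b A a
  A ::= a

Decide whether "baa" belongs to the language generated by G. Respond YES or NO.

Convert to CNF:
  S -> T0 T0 | T1 X2
  A -> a
  T0 -> a
  T1 -> b
  X2 -> A T0

CYK table (by increasing span):
  cell(0,0) b: {T1}  orig:{}
  cell(1,1) a: {A,T0}  orig:{A}
  cell(2,2) a: {A,T0}  orig:{A}
  cell(0,1) ba: ∅
  cell(1,2) aa: {S,X2}  orig:{S}
  cell(0,2) baa: {S}

S ∈ T[0,2] ⇒ YES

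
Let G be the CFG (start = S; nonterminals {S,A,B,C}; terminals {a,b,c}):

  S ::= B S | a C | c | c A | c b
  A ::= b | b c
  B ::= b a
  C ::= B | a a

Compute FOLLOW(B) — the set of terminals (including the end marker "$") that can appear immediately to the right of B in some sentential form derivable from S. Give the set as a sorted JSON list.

Compute FIRST by fixpoint:
[1]
  A via A→b: +{b}
  B via B→b a: +{b}
  C via C→B: +{b}
  C via C→a a: +{a}
  S via S→B S: +{b}
  S via S→a C: +{a}
  S via S→c: +{c}
  FIRST[S]={a,b,c}  FIRST[A]={b}  FIRST[B]={b}  FIRST[C]={a,b}
[2] (no change)
  FIRST[S]={a,b,c}  FIRST[A]={b}  FIRST[B]={b}  FIRST[C]={a,b}

FOLLOW iteration:
initialize: $ ∈ FOLLOW(S)
[1]
  S→B S: FOLLOW(B) ⊇ FIRST(S) = {a,b,c}; new: +{a,b,c}
  S→a C: FOLLOW(C) ⊇ FOLLOW(S) ⊇ {$}; new: +{$}
  S→c A: FOLLOW(A) ⊇ FOLLOW(S) ⊇ {$}; new: +{$}
  S: {$}  A: {$}  B: {a,b,c}  C: {$}
[2]
  C→B: FOLLOW(B) ⊇ FOLLOW(C) ⊇ {$}; new: +{$}
  S: {$}  A: {$}  B: {$,a,b,c}  C: {$}
[3] — fixpoint
  S: {$}  A: {$}  B: {$,a,b,c}  C: {$}

FOLLOW(B) = ["$", "a", "b", "c"]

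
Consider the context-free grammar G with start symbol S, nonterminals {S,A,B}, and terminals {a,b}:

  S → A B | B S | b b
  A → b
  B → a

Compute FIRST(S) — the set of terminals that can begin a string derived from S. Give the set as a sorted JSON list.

Compute FIRST by fixpoint:
iter 1:
  A via A→b: +{b}
  B via B→a: +{a}
  S via S→A B: +{b}
  S via S→B S: +{a}
  S: {a,b}  A: {b}  B: {a}
iter 2: (no change)
  S: {a,b}  A: {b}  B: {a}

FIRST(S) = ["a", "b"]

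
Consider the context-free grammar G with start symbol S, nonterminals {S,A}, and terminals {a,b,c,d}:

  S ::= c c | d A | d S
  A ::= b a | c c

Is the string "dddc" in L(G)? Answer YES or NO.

CNF form of G:
  S -> T2 T2 | T3 A | T3 S
  A -> T0 T1 | T2 T2
  T0 -> b
  T1 -> a
  T2 -> c
  T3 -> d

CYK table (by increasing span):
  [0..0]={T3}  "d"  orig:{}
  [1..1]={T3}  "d"  orig:{}
  [2..2]={T3}  "d"  orig:{}
  [3..3]={T2}  "c"  orig:{}
  [0..1]=∅  "dd"
  [1..2]=∅  "dd"
  [2..3]=∅  "dc"
  [0..2]=∅  "ddd"
  [1..3]=∅  "ddc"
  [0..3]=∅  "dddc"

S ∉ T[0,3] ⇒ NO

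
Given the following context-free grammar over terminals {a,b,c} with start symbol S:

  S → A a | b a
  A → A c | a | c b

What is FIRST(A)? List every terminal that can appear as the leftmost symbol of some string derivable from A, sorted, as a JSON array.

FIRST iteration:
round 1:
  A via A→a: +{a}
  A via A→c b: +{c}
  S via S→A a: +{a,c}
  S via S→b a: +{b}
  FIRST(S)={a,b,c}  FIRST(A)={a,c}
round 2: — fixpoint
  FIRST(S)={a,b,c}  FIRST(A)={a,c}

FIRST(A) = ["a", "c"]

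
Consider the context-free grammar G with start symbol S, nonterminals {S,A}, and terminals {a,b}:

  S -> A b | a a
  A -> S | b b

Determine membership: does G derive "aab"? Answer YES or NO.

Convert to CNF:
  S -> A T0 | T1 T1
  A -> A T0 | T0 T0 | T1 T1
  T0 -> b
  T1 -> a

CYK table (by increasing span):
  T[0,0] 'a' = {T1}  orig:{}
  T[1,1] 'a' = {T1}  orig:{}
  T[2,2] 'b' = {T0}  orig:{}
  T[0,1] 'aa' = {A,S}
  T[1,2] 'ab' = ∅
  T[0,2] 'aab' = {A,S}

S ∈ T[0,2] ⇒ YES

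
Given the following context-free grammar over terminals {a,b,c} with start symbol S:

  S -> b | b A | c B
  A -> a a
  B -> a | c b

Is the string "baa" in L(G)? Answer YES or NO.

Convert to CNF:
  S -> T1 B | T2 A | b
  A -> T0 T0
  B -> T1 T2 | a
  T0 -> a
  T1 -> c
  T2 -> b

Fill CYK table bottom-up:
  [0..0]={S,T2}  "b"  orig:{S}
  [1..1]={B,T0}  "a"  orig:{B}
  [2..2]={B,T0}  "a"  orig:{B}
  [0..1]=∅  "ba"
  [1..2]={A}  "aa"
  [0..2]={S}  "baa"

S ∈ T[0,2] ⇒ YES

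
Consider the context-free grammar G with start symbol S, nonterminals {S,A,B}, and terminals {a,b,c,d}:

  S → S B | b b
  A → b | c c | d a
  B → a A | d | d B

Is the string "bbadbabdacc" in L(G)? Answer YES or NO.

Convert to CNF:
  S -> S B | T3 T3
  A -> T0 T0 | T1 T2 | b
  B -> T1 B | T2 A | d
  T0 -> c
  T1 -> d
  T2 -> a
  T3 -> b

Fill CYK table bottom-up:
  [0..0]={A,T3}  "b"  orig:{A}
  [1..1]={A,T3}  "b"  orig:{A}
  [2..2]={T2}  "a"  orig:{}
  [3..3]={B,T1}  "d"  orig:{B}
  [4..4]={A,T3}  "b"  orig:{A}
  [5..5]={T2}  "a"  orig:{}
  [6..6]={A,T3}  "b"  orig:{A}
  [7..7]={B,T1}  "d"  orig:{B}
  [8..8]={T2}  "a"  orig:{}
  [9..9]={T0}  "c"  orig:{}
  [10..10]={T0}  "c"  orig:{}
  [0..1]={S}  "bb"
  [1..2]=∅  "ba"
  [2..3]=∅  "ad"
  [3..4]=∅  "db"
  [4..5]=∅  "ba"
  [5..6]={B}  "ab"
  [6..7]=∅  "bd"
  [7..8]={A}  "da"
  [8..9]=∅  "ac"
  [9..10]={A}  "cc"
  [0..2]=∅  "bba"
  [1..3]=∅  "bad"
  [2..4]=∅  "adb"
  [3..5]=∅  "dba"
  [4..6]=∅  "bab"
  [5..7]=∅  "abd"
  [6..8]=∅  "bda"
  [7..9]=∅  "dac"
  [8..10]={B}  "acc"
  [0..3]=∅  "bbad"
  [1..4]=∅  "badb"
  [2..5]=∅  "adba"
  [3..6]=∅  "dbab"
  [4..7]=∅  "babd"
  [5..8]=∅  "abda"
  [6..9]=∅  "bdac"
  [7..10]={B}  "dacc"
  [0..4]=∅  "bbadb"
  [1..5]=∅  "badba"
  [2..6]=∅  "adbab"
  [3..7]=∅  "dbabd"
  [4..8]=∅  "babda"
  [5..9]=∅  "abdac"
  [6..10]=∅  "bdacc"
  [0..5]=∅  "bbadba"
  [1..6]=∅  "badbab"
  [2..7]=∅  "adbabd"
  [3..8]=∅  "dbabda"
  [4..9]=∅  "babdac"
  [5..10]=∅  "abdacc"
  [0..6]=∅  "bbadbab"
  [1..7]=∅  "badbabd"
  [2..8]=∅  "adbabda"
  [3..9]=∅  "dbabdac"
  [4..10]=∅  "babdacc"
  [0..7]=∅  "bbadbabd"
  [1..8]=∅  "badbabda"
  [2..9]=∅  "adbabdac"
  [3..10]=∅  "dbabdacc"
  [0..8]=∅  "bbadbabda"
  [1..9]=∅  "badbabdac"
  [2..10]=∅  "adbabdacc"
  [0..9]=∅  "bbadbabdac"
  [1..10]=∅  "badbabdacc"
  [0..10]=∅  "bbadbabdacc"

S ∉ T[0,10] ⇒ NO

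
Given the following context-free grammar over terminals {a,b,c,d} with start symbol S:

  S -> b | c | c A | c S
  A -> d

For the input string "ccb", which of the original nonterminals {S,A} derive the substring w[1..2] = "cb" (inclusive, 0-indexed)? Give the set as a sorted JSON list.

CNF form of G:
  S -> T0 A | T0 S | b | c
  A -> d
  T0 -> c

Fill CYK table bottom-up, restricted to cells inside w[1..2]:
  cell(1,1) c: {S,T0}  orig:{S}
  cell(2,2) b: {S}
  cell(1,2) cb: {S}

Original NTs in T[1,2] deriving "cb": ["S"]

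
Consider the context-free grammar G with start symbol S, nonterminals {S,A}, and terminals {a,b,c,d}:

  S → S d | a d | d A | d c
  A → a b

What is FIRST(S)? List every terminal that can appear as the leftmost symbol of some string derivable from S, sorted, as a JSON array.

Compute FIRST by fixpoint:
pass 1:
  A via A→a b: +{a}
  S via S→a d: +{a}
  S via S→d A: +{d}
  S: {a,d}  A: {a}
pass 2: (stable)
  S: {a,d}  A: {a}

FIRST(S) = ["a", "d"]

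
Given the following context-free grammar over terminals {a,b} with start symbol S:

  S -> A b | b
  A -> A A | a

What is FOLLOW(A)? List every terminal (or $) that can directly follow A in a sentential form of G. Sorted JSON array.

FIRST sets, iterate to fixpoint:
[1]
  A via A→a: +{a}
  S via S→A b: +{a}
  S via S→b: +{b}
  FIRST[S]={a,b}  FIRST[A]={a}
[2] (no change)
  FIRST[S]={a,b}  FIRST[A]={a}

FOLLOW sets:
FOLLOW(S) := {$}
[1]
  A→A A: FOLLOW(A) ⊇ FIRST(A) = {a}; new: +{a}
  S→A b: FOLLOW(A) ⊇ FIRST(b) = {b}; new: +{b}
  FOLLOW[S]={$}  FOLLOW[A]={a,b}
[2] (no change)
  FOLLOW[S]={$}  FOLLOW[A]={a,b}

FOLLOW(A) = ["a", "b"]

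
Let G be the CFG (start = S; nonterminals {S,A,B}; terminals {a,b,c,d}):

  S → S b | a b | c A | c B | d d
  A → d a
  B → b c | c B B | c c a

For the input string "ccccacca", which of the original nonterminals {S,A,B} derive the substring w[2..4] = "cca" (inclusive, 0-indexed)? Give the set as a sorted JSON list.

CNF form of G:
  S -> S T2 | T0 T0 | T1 T2 | T3 A | T3 B
  A -> T0 T1
  B -> T2 T3 | T3 X4 | T3 X5
  T0 -> d
  T1 -> a
  T2 -> b
  T3 -> c
  X4 -> B B
  X5 -> T3 T1

Fill CYK table bottom-up — only the sub-triangle for w[2..4]:
  [2..2]={T3}  "c"  orig:{}
  [3..3]={T3}  "c"  orig:{}
  [4..4]={T1}  "a"  orig:{}
  [2..3]=∅  "cc"
  [3..4]={X5}  "ca"  orig:{}
  [2..4]={B}  "cca"

Original NTs in T[2,4] deriving "cca": ["B"]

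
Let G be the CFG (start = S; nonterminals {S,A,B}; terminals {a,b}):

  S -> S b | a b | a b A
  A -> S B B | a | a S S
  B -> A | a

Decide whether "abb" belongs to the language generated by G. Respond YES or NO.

CNF form of G:
  S -> S T1 | T0 T1 | T0 X6
  A -> S X2 | T0 X3 | a
  B -> S X4 | T0 X5 | a
  T0 -> a
  T1 -> b
  X2 -> B B
  X3 -> S S
  X4 -> B B
  X5 -> S S
  X6 -> T1 A

CYK table (by increasing span):
  cell(0,0) a: {A,B,T0}  orig:{A,B}
  cell(1,1) b: {T1}  orig:{}
  cell(2,2) b: {T1}  orig:{}
  cell(0,1) ab: {S}
  cell(1,2) bb: ∅
  cell(0,2) abb: {S}

S ∈ T[0,2] ⇒ YES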